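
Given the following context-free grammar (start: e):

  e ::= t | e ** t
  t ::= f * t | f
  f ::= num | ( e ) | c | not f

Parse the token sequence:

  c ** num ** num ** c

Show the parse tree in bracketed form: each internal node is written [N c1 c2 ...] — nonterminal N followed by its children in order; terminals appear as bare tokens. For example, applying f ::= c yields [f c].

[e [e [e [e [t [f c]]] ** [t [f num]]] ** [t [f num]]] ** [t [f c]]]

e
e ** t
e ** t ** t
e ** t ** t ** t
t ** t ** t ** t
f ** t ** t ** t
c ** t ** t ** t
c ** f ** t ** t
c ** num ** t ** t
c ** num ** f ** t
c ** num ** num ** t
c ** num ** num ** f
c ** num ** num ** c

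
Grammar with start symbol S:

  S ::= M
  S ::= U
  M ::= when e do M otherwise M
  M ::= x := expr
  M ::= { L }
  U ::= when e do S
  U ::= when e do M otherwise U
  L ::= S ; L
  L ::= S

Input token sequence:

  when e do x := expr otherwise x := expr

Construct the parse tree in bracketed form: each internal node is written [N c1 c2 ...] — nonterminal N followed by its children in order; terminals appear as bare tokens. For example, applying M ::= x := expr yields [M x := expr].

[S [M when e do [M x := expr] otherwise [M x := expr]]]

S
M
when e do M otherwise M
when e do x := expr otherwise M
when e do x := expr otherwise x := expr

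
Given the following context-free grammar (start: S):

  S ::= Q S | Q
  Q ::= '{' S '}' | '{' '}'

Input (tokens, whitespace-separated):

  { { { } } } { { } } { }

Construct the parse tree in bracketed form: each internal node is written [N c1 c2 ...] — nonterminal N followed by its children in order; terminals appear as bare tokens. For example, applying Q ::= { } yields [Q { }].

[S [Q { [S [Q { [S [Q { }]] }]] }] [S [Q { [S [Q { }]] }] [S [Q { }]]]]

S
Q S
{ S } S
{ Q } S
{ { S } } S
{ { Q } } S
{ { { } } } S
{ { { } } } Q S
{ { { } } } { S } S
{ { { } } } { Q } S
{ { { } } } { { } } S
{ { { } } } { { } } Q
{ { { } } } { { } } { }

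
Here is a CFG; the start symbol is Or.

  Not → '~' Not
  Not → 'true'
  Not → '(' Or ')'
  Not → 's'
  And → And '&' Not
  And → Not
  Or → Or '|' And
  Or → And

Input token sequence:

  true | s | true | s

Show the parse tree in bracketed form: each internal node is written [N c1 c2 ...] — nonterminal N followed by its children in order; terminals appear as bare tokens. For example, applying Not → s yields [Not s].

[Or [Or [Or [Or [And [Not true]]] | [And [Not s]]] | [And [Not true]]] | [And [Not s]]]

Or
Or | And
Or | And | And
Or | And | And | And
And | And | And | And
Not | And | And | And
true | And | And | And
true | Not | And | And
true | s | And | And
true | s | Not | And
true | s | true | And
true | s | true | Not
true | s | true | s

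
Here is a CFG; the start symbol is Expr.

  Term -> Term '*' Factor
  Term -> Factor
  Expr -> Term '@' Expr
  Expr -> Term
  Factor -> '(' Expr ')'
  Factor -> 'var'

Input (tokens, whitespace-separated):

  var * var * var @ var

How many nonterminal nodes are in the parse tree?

10

[Expr [Term [Term [Term [Factor var]] * [Factor var]] * [Factor var]] @ [Expr [Term [Factor var]]]]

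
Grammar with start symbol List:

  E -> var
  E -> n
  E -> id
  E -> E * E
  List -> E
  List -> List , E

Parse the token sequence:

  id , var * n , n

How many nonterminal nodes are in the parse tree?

8

[List [List [List [E id]] , [E [E var] * [E n]]] , [E n]]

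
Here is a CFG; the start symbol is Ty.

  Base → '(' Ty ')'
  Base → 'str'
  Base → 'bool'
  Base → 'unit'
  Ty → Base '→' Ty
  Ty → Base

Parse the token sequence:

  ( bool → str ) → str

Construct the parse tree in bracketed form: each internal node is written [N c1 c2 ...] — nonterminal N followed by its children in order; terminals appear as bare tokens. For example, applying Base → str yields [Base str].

[Ty [Base ( [Ty [Base bool] → [Ty [Base str]]] )] → [Ty [Base str]]]

Ty
Base → Ty
( Ty ) → Ty
( Base → Ty ) → Ty
( bool → Ty ) → Ty
( bool → Base ) → Ty
( bool → str ) → Ty
( bool → str ) → Base
( bool → str ) → str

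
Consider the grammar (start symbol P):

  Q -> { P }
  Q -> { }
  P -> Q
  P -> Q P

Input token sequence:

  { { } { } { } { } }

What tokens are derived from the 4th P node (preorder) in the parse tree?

{ } { }

[P [Q { [P [Q { }] [P [Q { }] [P [Q { }] [P [Q { }]]]]] }]]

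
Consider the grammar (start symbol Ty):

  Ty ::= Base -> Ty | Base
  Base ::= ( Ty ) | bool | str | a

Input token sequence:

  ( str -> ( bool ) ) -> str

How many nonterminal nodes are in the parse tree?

10

[Ty [Base ( [Ty [Base str] -> [Ty [Base ( [Ty [Base bool]] )]]] )] -> [Ty [Base str]]]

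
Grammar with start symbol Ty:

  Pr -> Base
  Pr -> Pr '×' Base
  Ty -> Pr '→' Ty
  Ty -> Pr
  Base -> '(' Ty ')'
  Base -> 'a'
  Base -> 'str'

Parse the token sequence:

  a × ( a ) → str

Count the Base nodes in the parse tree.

[Ty [Pr [Pr [Base a]] × [Base ( [Ty [Pr [Base a]]] )]] → [Ty [Pr [Base str]]]]

4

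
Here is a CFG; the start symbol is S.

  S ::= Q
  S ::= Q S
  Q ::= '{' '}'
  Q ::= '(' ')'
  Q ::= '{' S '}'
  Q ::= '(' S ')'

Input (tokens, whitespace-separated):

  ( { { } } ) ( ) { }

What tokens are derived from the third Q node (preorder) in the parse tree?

{ }

[S [Q ( [S [Q { [S [Q { }]] }]] )] [S [Q ( )] [S [Q { }]]]]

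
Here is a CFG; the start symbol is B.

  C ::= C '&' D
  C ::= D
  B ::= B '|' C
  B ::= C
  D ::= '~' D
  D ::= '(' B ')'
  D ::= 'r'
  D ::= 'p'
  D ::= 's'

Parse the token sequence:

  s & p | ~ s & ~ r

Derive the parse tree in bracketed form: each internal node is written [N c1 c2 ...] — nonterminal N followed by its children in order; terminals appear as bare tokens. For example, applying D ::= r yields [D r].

B
B | C
C | C
C & D | C
D & D | C
s & D | C
s & p | C
s & p | C & D
s & p | D & D
s & p | ~ D & D
s & p | ~ s & D
s & p | ~ s & ~ D
s & p | ~ s & ~ r

[B [B [C [C [D s]] & [D p]]] | [C [C [D ~ [D s]]] & [D ~ [D r]]]]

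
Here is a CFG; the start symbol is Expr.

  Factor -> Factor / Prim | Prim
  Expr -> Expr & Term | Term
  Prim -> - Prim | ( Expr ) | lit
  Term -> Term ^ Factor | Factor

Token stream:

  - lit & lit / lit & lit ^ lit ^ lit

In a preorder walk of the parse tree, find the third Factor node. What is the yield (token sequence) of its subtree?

lit

[Expr [Expr [Expr [Term [Factor [Prim - [Prim lit]]]]] & [Term [Factor [Factor [Prim lit]] / [Prim lit]]]] & [Term [Term [Term [Factor [Prim lit]]] ^ [Factor [Prim lit]]] ^ [Factor [Prim lit]]]]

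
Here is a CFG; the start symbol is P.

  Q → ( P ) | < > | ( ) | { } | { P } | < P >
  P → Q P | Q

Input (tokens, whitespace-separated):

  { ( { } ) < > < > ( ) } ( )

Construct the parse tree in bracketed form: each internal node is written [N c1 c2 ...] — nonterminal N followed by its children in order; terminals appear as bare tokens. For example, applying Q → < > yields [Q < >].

P
Q P
{ P } P
{ Q P } P
{ ( P ) P } P
{ ( Q ) P } P
{ ( { } ) P } P
{ ( { } ) Q P } P
{ ( { } ) < > P } P
{ ( { } ) < > Q P } P
{ ( { } ) < > < > P } P
{ ( { } ) < > < > Q } P
{ ( { } ) < > < > ( ) } P
{ ( { } ) < > < > ( ) } Q
{ ( { } ) < > < > ( ) } ( )

[P [Q { [P [Q ( [P [Q { }]] )] [P [Q < >] [P [Q < >] [P [Q ( )]]]]] }] [P [Q ( )]]]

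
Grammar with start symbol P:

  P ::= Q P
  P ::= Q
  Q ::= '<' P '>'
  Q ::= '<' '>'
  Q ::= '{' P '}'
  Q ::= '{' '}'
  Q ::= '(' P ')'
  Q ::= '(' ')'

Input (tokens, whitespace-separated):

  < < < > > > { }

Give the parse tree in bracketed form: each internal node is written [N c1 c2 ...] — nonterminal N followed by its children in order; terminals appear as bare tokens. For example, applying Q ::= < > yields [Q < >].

P
Q P
< P > P
< Q > P
< < P > > P
< < Q > > P
< < < > > > P
< < < > > > Q
< < < > > > { }

[P [Q < [P [Q < [P [Q < >]] >]] >] [P [Q { }]]]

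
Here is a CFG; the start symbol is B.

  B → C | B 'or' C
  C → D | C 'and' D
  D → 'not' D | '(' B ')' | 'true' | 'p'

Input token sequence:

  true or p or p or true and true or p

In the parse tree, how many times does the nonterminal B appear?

[B [B [B [B [B [C [D true]]] or [C [D p]]] or [C [D p]]] or [C [C [D true]] and [D true]]] or [C [D p]]]

5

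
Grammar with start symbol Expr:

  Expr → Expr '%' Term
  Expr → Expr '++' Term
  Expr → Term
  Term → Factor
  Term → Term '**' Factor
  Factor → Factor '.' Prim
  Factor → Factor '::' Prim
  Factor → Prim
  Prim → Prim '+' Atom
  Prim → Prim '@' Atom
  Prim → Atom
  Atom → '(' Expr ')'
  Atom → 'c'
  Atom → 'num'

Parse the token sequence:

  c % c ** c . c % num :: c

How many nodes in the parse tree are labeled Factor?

[Expr [Expr [Expr [Term [Factor [Prim [Atom c]]]]] % [Term [Term [Factor [Prim [Atom c]]]] ** [Factor [Factor [Prim [Atom c]]] . [Prim [Atom c]]]]] % [Term [Factor [Factor [Prim [Atom num]]] :: [Prim [Atom c]]]]]

6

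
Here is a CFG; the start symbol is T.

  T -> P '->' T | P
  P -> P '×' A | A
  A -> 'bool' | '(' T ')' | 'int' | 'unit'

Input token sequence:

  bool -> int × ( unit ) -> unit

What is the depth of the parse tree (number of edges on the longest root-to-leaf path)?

[T [P [A bool]] -> [T [P [P [A int]] × [A ( [T [P [A unit]]] )]] -> [T [P [A unit]]]]]

7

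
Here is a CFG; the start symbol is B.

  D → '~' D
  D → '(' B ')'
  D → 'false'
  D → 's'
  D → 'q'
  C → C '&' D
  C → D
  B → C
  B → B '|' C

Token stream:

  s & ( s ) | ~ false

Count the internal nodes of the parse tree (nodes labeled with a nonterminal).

12

[B [B [C [C [D s]] & [D ( [B [C [D s]]] )]]] | [C [D ~ [D false]]]]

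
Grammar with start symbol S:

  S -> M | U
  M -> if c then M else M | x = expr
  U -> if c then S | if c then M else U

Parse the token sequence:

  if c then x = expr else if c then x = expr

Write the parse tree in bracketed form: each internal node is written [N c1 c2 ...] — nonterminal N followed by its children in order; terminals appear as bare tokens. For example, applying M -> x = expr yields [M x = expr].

[S [U if c then [M x = expr] else [U if c then [S [M x = expr]]]]]

S
U
if c then M else U
if c then x = expr else U
if c then x = expr else if c then S
if c then x = expr else if c then M
if c then x = expr else if c then x = expr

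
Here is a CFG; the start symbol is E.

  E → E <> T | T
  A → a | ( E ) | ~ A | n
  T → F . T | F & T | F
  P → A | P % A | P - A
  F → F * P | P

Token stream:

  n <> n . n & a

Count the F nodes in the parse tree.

[E [E [T [F [P [A n]]]]] <> [T [F [P [A n]]] . [T [F [P [A n]]] & [T [F [P [A a]]]]]]]

4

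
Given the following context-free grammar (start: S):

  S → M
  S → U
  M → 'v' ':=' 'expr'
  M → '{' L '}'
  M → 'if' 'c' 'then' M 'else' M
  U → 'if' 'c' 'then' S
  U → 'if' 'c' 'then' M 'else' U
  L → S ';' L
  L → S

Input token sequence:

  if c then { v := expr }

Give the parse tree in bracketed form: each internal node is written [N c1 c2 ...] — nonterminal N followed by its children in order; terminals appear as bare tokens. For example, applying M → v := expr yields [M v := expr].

S
U
if c then S
if c then M
if c then { L }
if c then { S }
if c then { M }
if c then { v := expr }

[S [U if c then [S [M { [L [S [M v := expr]]] }]]]]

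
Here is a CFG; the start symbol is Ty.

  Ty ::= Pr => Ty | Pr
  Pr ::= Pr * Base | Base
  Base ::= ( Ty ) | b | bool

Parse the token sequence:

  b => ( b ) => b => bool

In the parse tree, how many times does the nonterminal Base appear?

5

[Ty [Pr [Base b]] => [Ty [Pr [Base ( [Ty [Pr [Base b]]] )]] => [Ty [Pr [Base b]] => [Ty [Pr [Base bool]]]]]]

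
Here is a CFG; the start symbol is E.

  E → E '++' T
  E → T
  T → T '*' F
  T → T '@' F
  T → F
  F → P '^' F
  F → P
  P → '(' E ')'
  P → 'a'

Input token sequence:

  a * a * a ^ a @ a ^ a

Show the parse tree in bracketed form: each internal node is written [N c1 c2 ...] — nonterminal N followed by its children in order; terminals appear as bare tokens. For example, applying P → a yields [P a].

E
T
T @ F
T * F @ F
T * F * F @ F
F * F * F @ F
P * F * F @ F
a * F * F @ F
a * P * F @ F
a * a * F @ F
a * a * P ^ F @ F
a * a * a ^ F @ F
a * a * a ^ P @ F
a * a * a ^ a @ F
a * a * a ^ a @ P ^ F
a * a * a ^ a @ a ^ F
a * a * a ^ a @ a ^ P
a * a * a ^ a @ a ^ a

[E [T [T [T [T [F [P a]]] * [F [P a]]] * [F [P a] ^ [F [P a]]]] @ [F [P a] ^ [F [P a]]]]]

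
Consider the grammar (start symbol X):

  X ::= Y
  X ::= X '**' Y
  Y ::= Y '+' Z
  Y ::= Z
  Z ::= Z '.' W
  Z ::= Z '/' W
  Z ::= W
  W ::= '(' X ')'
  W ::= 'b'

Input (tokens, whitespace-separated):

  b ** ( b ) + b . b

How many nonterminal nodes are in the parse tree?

[X [X [Y [Z [W b]]]] ** [Y [Y [Z [W ( [X [Y [Z [W b]]]] )]]] + [Z [Z [W b]] . [W b]]]]

17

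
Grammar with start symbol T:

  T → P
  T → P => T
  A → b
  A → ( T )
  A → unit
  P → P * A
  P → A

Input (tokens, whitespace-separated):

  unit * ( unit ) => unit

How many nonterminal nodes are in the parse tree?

[T [P [P [A unit]] * [A ( [T [P [A unit]]] )]] => [T [P [A unit]]]]

11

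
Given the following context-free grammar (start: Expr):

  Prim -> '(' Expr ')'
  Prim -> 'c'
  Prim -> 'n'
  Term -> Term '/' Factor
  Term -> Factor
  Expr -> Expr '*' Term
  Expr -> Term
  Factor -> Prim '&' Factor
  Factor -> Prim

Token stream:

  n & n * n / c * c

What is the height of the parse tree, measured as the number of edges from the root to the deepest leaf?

7

[Expr [Expr [Expr [Term [Factor [Prim n] & [Factor [Prim n]]]]] * [Term [Term [Factor [Prim n]]] / [Factor [Prim c]]]] * [Term [Factor [Prim c]]]]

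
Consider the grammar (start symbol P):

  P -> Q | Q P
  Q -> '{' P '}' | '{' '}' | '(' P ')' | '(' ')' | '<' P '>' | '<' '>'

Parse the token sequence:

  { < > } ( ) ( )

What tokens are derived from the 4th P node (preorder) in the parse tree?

( )

[P [Q { [P [Q < >]] }] [P [Q ( )] [P [Q ( )]]]]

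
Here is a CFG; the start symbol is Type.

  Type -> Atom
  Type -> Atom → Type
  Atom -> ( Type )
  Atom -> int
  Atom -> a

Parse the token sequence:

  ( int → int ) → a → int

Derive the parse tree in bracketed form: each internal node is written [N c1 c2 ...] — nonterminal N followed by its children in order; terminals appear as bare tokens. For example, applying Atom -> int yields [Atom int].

Type
Atom → Type
( Type ) → Type
( Atom → Type ) → Type
( int → Type ) → Type
( int → Atom ) → Type
( int → int ) → Type
( int → int ) → Atom → Type
( int → int ) → a → Type
( int → int ) → a → Atom
( int → int ) → a → int

[Type [Atom ( [Type [Atom int] → [Type [Atom int]]] )] → [Type [Atom a] → [Type [Atom int]]]]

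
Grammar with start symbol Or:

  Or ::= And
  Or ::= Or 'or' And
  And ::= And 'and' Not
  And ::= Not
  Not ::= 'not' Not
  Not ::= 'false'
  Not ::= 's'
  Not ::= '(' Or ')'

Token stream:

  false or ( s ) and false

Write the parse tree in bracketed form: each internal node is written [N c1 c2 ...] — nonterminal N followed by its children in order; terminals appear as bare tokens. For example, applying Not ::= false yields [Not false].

[Or [Or [And [Not false]]] or [And [And [Not ( [Or [And [Not s]]] )]] and [Not false]]]

Or
Or or And
And or And
Not or And
false or And
false or And and Not
false or Not and Not
false or ( Or ) and Not
false or ( And ) and Not
false or ( Not ) and Not
false or ( s ) and Not
false or ( s ) and false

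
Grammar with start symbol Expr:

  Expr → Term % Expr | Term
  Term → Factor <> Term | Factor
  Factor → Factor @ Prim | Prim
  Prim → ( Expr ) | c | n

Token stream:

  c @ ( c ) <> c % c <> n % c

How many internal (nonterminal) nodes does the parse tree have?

[Expr [Term [Factor [Factor [Prim c]] @ [Prim ( [Expr [Term [Factor [Prim c]]]] )]] <> [Term [Factor [Prim c]]]] % [Expr [Term [Factor [Prim c]] <> [Term [Factor [Prim n]]]] % [Expr [Term [Factor [Prim c]]]]]]

24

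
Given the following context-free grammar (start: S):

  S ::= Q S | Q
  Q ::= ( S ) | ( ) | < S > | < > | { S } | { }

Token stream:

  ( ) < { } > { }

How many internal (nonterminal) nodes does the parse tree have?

[S [Q ( )] [S [Q < [S [Q { }]] >] [S [Q { }]]]]

8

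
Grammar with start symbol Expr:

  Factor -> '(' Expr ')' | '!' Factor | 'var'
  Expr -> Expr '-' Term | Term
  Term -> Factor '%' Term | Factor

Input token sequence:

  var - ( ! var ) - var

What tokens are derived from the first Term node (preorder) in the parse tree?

[Expr [Expr [Expr [Term [Factor var]]] - [Term [Factor ( [Expr [Term [Factor ! [Factor var]]]] )]]] - [Term [Factor var]]]

var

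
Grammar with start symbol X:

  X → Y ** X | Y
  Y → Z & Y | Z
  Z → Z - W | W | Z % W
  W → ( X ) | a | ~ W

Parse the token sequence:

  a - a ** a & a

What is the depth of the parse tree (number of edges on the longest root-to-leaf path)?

[X [Y [Z [Z [W a]] - [W a]]] ** [X [Y [Z [W a]] & [Y [Z [W a]]]]]]

6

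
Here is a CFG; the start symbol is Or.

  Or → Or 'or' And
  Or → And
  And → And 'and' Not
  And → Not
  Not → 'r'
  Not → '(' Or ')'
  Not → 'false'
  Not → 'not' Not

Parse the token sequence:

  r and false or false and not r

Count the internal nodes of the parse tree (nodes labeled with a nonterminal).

[Or [Or [And [And [Not r]] and [Not false]]] or [And [And [Not false]] and [Not not [Not r]]]]

11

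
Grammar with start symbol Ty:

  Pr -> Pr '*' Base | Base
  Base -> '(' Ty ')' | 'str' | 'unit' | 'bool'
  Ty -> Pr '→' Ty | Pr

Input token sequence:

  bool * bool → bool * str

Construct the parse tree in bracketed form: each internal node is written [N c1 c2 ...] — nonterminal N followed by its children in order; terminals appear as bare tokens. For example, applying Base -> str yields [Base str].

Ty
Pr → Ty
Pr * Base → Ty
Base * Base → Ty
bool * Base → Ty
bool * bool → Ty
bool * bool → Pr
bool * bool → Pr * Base
bool * bool → Base * Base
bool * bool → bool * Base
bool * bool → bool * str

[Ty [Pr [Pr [Base bool]] * [Base bool]] → [Ty [Pr [Pr [Base bool]] * [Base str]]]]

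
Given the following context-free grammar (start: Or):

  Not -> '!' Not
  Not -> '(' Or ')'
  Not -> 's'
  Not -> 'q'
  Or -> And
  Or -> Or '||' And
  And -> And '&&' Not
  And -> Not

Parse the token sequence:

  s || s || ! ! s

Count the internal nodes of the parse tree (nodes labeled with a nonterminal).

[Or [Or [Or [And [Not s]]] || [And [Not s]]] || [And [Not ! [Not ! [Not s]]]]]

11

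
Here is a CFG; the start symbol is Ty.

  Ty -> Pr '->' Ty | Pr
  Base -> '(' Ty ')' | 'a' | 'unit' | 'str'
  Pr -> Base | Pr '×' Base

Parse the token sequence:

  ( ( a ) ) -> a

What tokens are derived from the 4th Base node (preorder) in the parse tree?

[Ty [Pr [Base ( [Ty [Pr [Base ( [Ty [Pr [Base a]]] )]]] )]] -> [Ty [Pr [Base a]]]]

a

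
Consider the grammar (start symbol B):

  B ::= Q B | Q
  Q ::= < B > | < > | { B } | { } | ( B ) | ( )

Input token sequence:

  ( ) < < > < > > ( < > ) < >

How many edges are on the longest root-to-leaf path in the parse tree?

[B [Q ( )] [B [Q < [B [Q < >] [B [Q < >]]] >] [B [Q ( [B [Q < >]] )] [B [Q < >]]]]]

6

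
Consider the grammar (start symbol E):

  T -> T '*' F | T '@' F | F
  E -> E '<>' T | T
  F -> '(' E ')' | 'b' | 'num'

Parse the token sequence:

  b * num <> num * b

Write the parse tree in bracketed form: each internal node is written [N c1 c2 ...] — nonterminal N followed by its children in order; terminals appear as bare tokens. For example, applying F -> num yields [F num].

E
E <> T
T <> T
T * F <> T
F * F <> T
b * F <> T
b * num <> T
b * num <> T * F
b * num <> F * F
b * num <> num * F
b * num <> num * b

[E [E [T [T [F b]] * [F num]]] <> [T [T [F num]] * [F b]]]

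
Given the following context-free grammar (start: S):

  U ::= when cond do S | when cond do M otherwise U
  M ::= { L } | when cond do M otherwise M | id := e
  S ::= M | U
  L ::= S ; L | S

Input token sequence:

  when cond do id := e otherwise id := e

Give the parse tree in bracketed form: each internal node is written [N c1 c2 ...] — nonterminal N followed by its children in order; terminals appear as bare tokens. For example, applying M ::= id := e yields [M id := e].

S
M
when cond do M otherwise M
when cond do id := e otherwise M
when cond do id := e otherwise id := e

[S [M when cond do [M id := e] otherwise [M id := e]]]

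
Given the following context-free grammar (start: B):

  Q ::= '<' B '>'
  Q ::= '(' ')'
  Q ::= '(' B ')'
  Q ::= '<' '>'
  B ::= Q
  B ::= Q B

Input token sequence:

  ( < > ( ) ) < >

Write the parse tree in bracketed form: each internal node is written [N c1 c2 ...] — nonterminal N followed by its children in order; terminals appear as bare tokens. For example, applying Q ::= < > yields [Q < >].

[B [Q ( [B [Q < >] [B [Q ( )]]] )] [B [Q < >]]]

B
Q B
( B ) B
( Q B ) B
( < > B ) B
( < > Q ) B
( < > ( ) ) B
( < > ( ) ) Q
( < > ( ) ) < >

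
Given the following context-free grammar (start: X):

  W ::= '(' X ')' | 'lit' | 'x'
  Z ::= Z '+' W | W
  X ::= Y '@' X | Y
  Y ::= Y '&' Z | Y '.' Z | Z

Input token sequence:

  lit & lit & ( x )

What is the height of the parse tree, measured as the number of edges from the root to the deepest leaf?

8

[X [Y [Y [Y [Z [W lit]]] & [Z [W lit]]] & [Z [W ( [X [Y [Z [W x]]]] )]]]]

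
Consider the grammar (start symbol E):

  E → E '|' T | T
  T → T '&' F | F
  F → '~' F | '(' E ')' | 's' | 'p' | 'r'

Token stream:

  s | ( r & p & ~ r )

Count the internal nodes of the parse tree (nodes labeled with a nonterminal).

[E [E [T [F s]]] | [T [F ( [E [T [T [T [F r]] & [F p]] & [F ~ [F r]]]] )]]]

14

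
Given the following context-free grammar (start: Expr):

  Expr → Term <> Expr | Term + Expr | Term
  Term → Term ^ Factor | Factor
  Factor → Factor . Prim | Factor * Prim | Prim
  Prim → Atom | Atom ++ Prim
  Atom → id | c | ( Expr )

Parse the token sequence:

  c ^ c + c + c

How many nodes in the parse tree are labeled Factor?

[Expr [Term [Term [Factor [Prim [Atom c]]]] ^ [Factor [Prim [Atom c]]]] + [Expr [Term [Factor [Prim [Atom c]]]] + [Expr [Term [Factor [Prim [Atom c]]]]]]]

4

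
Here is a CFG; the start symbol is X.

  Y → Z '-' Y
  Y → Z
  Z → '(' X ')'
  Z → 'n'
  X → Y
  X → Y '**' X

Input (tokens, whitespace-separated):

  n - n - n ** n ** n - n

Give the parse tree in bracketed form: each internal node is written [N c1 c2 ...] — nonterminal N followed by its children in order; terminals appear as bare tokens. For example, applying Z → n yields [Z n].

[X [Y [Z n] - [Y [Z n] - [Y [Z n]]]] ** [X [Y [Z n]] ** [X [Y [Z n] - [Y [Z n]]]]]]

X
Y ** X
Z - Y ** X
n - Y ** X
n - Z - Y ** X
n - n - Y ** X
n - n - Z ** X
n - n - n ** X
n - n - n ** Y ** X
n - n - n ** Z ** X
n - n - n ** n ** X
n - n - n ** n ** Y
n - n - n ** n ** Z - Y
n - n - n ** n ** n - Y
n - n - n ** n ** n - Z
n - n - n ** n ** n - n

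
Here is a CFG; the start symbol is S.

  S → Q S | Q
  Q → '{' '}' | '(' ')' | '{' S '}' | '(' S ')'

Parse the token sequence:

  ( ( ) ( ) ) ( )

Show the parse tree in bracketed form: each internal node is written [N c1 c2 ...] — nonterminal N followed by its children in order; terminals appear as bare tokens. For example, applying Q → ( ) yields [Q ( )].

S
Q S
( S ) S
( Q S ) S
( ( ) S ) S
( ( ) Q ) S
( ( ) ( ) ) S
( ( ) ( ) ) Q
( ( ) ( ) ) ( )

[S [Q ( [S [Q ( )] [S [Q ( )]]] )] [S [Q ( )]]]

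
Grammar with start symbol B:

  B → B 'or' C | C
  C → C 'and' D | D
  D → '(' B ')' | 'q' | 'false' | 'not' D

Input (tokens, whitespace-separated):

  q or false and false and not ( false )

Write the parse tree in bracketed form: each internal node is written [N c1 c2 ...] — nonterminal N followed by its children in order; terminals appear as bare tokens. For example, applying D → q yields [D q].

[B [B [C [D q]]] or [C [C [C [D false]] and [D false]] and [D not [D ( [B [C [D false]]] )]]]]

B
B or C
C or C
D or C
q or C
q or C and D
q or C and D and D
q or D and D and D
q or false and D and D
q or false and false and D
q or false and false and not D
q or false and false and not ( B )
q or false and false and not ( C )
q or false and false and not ( D )
q or false and false and not ( false )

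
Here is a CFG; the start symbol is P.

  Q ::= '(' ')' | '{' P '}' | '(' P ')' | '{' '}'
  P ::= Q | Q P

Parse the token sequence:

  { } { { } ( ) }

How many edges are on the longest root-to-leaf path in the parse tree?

6

[P [Q { }] [P [Q { [P [Q { }] [P [Q ( )]]] }]]]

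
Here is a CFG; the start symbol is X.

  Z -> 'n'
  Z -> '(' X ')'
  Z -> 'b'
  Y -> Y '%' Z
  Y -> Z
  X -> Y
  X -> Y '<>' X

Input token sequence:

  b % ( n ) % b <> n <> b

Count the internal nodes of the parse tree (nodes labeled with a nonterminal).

16

[X [Y [Y [Y [Z b]] % [Z ( [X [Y [Z n]]] )]] % [Z b]] <> [X [Y [Z n]] <> [X [Y [Z b]]]]]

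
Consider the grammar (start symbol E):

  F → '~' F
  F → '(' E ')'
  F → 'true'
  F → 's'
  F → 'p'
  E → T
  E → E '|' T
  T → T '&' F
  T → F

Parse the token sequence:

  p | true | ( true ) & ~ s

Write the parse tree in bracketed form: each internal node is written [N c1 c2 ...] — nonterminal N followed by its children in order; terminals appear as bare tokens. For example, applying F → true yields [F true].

[E [E [E [T [F p]]] | [T [F true]]] | [T [T [F ( [E [T [F true]]] )]] & [F ~ [F s]]]]

E
E | T
E | T | T
T | T | T
F | T | T
p | T | T
p | F | T
p | true | T
p | true | T & F
p | true | F & F
p | true | ( E ) & F
p | true | ( T ) & F
p | true | ( F ) & F
p | true | ( true ) & F
p | true | ( true ) & ~ F
p | true | ( true ) & ~ s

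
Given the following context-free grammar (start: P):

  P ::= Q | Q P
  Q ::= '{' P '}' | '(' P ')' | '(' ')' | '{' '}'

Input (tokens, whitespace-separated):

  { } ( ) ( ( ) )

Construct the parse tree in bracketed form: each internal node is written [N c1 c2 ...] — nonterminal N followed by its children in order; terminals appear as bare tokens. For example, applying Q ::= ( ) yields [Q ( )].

[P [Q { }] [P [Q ( )] [P [Q ( [P [Q ( )]] )]]]]

P
Q P
{ } P
{ } Q P
{ } ( ) P
{ } ( ) Q
{ } ( ) ( P )
{ } ( ) ( Q )
{ } ( ) ( ( ) )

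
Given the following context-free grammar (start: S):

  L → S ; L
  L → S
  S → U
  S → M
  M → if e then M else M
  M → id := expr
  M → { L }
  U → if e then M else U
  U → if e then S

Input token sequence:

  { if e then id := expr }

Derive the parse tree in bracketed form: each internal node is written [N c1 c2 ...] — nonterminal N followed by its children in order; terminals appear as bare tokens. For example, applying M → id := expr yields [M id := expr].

S
M
{ L }
{ S }
{ U }
{ if e then S }
{ if e then M }
{ if e then id := expr }

[S [M { [L [S [U if e then [S [M id := expr]]]]] }]]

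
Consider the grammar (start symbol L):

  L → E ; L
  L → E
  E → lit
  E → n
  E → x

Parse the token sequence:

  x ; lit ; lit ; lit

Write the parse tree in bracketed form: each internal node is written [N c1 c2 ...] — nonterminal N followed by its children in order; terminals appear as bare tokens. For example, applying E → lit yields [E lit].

[L [E x] ; [L [E lit] ; [L [E lit] ; [L [E lit]]]]]

L
E ; L
x ; L
x ; E ; L
x ; lit ; L
x ; lit ; E ; L
x ; lit ; lit ; L
x ; lit ; lit ; E
x ; lit ; lit ; lit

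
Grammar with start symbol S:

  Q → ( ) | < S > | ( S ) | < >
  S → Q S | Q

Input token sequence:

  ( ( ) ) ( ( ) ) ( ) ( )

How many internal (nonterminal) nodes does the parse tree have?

[S [Q ( [S [Q ( )]] )] [S [Q ( [S [Q ( )]] )] [S [Q ( )] [S [Q ( )]]]]]

12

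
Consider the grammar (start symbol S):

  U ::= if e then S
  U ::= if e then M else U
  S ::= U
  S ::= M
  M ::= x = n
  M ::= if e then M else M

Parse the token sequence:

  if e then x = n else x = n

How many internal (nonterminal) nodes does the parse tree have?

[S [M if e then [M x = n] else [M x = n]]]

4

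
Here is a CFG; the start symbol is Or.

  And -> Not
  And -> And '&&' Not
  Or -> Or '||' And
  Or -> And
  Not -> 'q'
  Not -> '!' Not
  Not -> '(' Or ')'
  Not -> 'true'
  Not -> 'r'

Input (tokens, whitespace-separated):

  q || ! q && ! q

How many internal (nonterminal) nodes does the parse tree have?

10

[Or [Or [And [Not q]]] || [And [And [Not ! [Not q]]] && [Not ! [Not q]]]]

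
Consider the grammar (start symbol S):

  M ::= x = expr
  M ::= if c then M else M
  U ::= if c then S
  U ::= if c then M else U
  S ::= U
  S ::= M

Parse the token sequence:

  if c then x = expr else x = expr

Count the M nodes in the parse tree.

[S [M if c then [M x = expr] else [M x = expr]]]

3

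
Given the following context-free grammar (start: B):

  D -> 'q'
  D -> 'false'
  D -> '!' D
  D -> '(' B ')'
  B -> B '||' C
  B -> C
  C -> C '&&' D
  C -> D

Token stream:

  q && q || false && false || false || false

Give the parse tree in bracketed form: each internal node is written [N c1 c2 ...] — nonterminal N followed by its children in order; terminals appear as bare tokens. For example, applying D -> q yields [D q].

B
B || C
B || C || C
B || C || C || C
C || C || C || C
C && D || C || C || C
D && D || C || C || C
q && D || C || C || C
q && q || C || C || C
q && q || C && D || C || C
q && q || D && D || C || C
q && q || false && D || C || C
q && q || false && false || C || C
q && q || false && false || D || C
q && q || false && false || false || C
q && q || false && false || false || D
q && q || false && false || false || false

[B [B [B [B [C [C [D q]] && [D q]]] || [C [C [D false]] && [D false]]] || [C [D false]]] || [C [D false]]]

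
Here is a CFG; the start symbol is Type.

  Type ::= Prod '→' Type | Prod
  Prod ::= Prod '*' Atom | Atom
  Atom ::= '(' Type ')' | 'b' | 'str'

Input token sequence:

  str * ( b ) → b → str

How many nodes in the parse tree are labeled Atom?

[Type [Prod [Prod [Atom str]] * [Atom ( [Type [Prod [Atom b]]] )]] → [Type [Prod [Atom b]] → [Type [Prod [Atom str]]]]]

5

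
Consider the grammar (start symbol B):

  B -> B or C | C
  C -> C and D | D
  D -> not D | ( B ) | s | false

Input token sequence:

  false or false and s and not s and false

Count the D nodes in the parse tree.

[B [B [C [D false]]] or [C [C [C [C [D false]] and [D s]] and [D not [D s]]] and [D false]]]

6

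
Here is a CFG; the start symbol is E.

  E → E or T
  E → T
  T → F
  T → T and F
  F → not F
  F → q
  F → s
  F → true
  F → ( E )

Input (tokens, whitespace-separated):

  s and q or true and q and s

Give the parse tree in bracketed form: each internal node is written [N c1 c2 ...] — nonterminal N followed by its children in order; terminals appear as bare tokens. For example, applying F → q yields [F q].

[E [E [T [T [F s]] and [F q]]] or [T [T [T [F true]] and [F q]] and [F s]]]

E
E or T
T or T
T and F or T
F and F or T
s and F or T
s and q or T
s and q or T and F
s and q or T and F and F
s and q or F and F and F
s and q or true and F and F
s and q or true and q and F
s and q or true and q and s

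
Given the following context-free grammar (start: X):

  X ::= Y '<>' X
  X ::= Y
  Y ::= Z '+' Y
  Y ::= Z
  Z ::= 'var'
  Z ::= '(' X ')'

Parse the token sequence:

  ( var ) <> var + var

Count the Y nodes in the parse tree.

4

[X [Y [Z ( [X [Y [Z var]]] )]] <> [X [Y [Z var] + [Y [Z var]]]]]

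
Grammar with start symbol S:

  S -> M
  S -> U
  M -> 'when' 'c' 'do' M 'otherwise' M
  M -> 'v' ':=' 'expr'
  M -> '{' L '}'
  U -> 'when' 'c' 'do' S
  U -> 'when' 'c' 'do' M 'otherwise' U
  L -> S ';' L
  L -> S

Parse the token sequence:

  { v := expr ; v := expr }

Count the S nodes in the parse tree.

[S [M { [L [S [M v := expr]] ; [L [S [M v := expr]]]] }]]

3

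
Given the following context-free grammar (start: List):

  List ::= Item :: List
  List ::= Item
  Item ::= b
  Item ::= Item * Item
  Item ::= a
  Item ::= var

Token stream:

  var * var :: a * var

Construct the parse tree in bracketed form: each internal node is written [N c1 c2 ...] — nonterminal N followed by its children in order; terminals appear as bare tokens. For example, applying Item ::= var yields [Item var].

[List [Item [Item var] * [Item var]] :: [List [Item [Item a] * [Item var]]]]

List
Item :: List
Item * Item :: List
var * Item :: List
var * var :: List
var * var :: Item
var * var :: Item * Item
var * var :: a * Item
var * var :: a * var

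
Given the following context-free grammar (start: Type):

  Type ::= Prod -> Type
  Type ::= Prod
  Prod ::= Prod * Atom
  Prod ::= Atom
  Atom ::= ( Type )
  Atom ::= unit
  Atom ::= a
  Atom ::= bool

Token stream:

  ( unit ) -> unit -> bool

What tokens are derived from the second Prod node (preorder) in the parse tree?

[Type [Prod [Atom ( [Type [Prod [Atom unit]]] )]] -> [Type [Prod [Atom unit]] -> [Type [Prod [Atom bool]]]]]

unit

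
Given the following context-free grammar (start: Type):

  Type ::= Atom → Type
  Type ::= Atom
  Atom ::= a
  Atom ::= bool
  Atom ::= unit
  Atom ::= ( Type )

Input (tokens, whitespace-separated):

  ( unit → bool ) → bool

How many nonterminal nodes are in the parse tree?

8

[Type [Atom ( [Type [Atom unit] → [Type [Atom bool]]] )] → [Type [Atom bool]]]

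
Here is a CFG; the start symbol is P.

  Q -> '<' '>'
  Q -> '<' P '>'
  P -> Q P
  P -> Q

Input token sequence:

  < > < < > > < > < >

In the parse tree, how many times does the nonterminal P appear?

[P [Q < >] [P [Q < [P [Q < >]] >] [P [Q < >] [P [Q < >]]]]]

5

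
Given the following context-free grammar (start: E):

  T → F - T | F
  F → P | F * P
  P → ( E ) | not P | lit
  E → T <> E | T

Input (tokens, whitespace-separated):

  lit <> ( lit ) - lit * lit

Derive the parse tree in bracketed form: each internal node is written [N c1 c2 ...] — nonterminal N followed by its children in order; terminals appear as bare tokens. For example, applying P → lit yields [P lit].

E
T <> E
F <> E
P <> E
lit <> E
lit <> T
lit <> F - T
lit <> P - T
lit <> ( E ) - T
lit <> ( T ) - T
lit <> ( F ) - T
lit <> ( P ) - T
lit <> ( lit ) - T
lit <> ( lit ) - F
lit <> ( lit ) - F * P
lit <> ( lit ) - P * P
lit <> ( lit ) - lit * P
lit <> ( lit ) - lit * lit

[E [T [F [P lit]]] <> [E [T [F [P ( [E [T [F [P lit]]]] )]] - [T [F [F [P lit]] * [P lit]]]]]]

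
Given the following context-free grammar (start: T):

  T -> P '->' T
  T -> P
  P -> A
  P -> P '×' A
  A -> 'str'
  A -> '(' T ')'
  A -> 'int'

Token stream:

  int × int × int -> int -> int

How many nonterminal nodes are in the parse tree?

13

[T [P [P [P [A int]] × [A int]] × [A int]] -> [T [P [A int]] -> [T [P [A int]]]]]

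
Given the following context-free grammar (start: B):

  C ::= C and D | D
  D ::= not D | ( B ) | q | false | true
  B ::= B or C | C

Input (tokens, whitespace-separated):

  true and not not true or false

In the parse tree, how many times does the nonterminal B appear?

2

[B [B [C [C [D true]] and [D not [D not [D true]]]]] or [C [D false]]]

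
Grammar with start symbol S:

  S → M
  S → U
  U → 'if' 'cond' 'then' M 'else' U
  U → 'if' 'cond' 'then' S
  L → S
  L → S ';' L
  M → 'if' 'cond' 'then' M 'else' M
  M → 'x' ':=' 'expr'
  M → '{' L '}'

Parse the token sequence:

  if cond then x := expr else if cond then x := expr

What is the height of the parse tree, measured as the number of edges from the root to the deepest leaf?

[S [U if cond then [M x := expr] else [U if cond then [S [M x := expr]]]]]

5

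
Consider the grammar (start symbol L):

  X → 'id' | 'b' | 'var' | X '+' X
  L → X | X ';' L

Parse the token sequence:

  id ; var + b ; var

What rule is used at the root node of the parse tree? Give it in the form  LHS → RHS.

[L [X id] ; [L [X [X var] + [X b]] ; [L [X var]]]]

L → X ';' L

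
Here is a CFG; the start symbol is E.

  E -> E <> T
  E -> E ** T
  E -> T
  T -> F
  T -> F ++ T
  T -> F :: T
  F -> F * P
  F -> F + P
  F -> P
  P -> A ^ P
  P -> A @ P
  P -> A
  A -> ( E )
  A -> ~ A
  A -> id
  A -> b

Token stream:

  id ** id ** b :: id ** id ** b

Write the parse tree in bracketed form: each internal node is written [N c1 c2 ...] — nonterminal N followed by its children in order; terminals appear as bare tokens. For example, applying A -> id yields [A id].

[E [E [E [E [E [T [F [P [A id]]]]] ** [T [F [P [A id]]]]] ** [T [F [P [A b]]] :: [T [F [P [A id]]]]]] ** [T [F [P [A id]]]]] ** [T [F [P [A b]]]]]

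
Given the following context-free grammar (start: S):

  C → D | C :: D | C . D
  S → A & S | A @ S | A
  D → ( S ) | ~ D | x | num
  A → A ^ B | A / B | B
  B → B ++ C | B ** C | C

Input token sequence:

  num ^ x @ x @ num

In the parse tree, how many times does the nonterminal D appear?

[S [A [A [B [C [D num]]]] ^ [B [C [D x]]]] @ [S [A [B [C [D x]]]] @ [S [A [B [C [D num]]]]]]]

4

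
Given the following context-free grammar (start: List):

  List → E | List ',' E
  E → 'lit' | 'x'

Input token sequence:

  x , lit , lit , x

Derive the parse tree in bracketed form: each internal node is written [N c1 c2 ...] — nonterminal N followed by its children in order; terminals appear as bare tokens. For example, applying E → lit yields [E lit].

[List [List [List [List [E x]] , [E lit]] , [E lit]] , [E x]]

List
List , E
List , E , E
List , E , E , E
E , E , E , E
x , E , E , E
x , lit , E , E
x , lit , lit , E
x , lit , lit , x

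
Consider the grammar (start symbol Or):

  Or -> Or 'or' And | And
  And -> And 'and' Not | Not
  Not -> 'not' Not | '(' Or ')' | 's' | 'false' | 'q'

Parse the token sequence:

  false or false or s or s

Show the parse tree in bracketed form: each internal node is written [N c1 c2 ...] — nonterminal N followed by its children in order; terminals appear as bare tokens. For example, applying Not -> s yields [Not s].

[Or [Or [Or [Or [And [Not false]]] or [And [Not false]]] or [And [Not s]]] or [And [Not s]]]

Or
Or or And
Or or And or And
Or or And or And or And
And or And or And or And
Not or And or And or And
false or And or And or And
false or Not or And or And
false or false or And or And
false or false or Not or And
false or false or s or And
false or false or s or Not
false or false or s or s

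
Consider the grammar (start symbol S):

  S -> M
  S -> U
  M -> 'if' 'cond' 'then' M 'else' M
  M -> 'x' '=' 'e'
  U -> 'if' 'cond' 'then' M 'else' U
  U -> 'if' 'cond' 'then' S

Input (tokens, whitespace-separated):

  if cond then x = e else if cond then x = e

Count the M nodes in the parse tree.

2

[S [U if cond then [M x = e] else [U if cond then [S [M x = e]]]]]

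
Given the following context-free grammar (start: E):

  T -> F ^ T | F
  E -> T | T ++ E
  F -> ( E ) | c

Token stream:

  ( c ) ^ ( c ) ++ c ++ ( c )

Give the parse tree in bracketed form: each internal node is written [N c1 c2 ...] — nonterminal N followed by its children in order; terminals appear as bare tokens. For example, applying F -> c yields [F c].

[E [T [F ( [E [T [F c]]] )] ^ [T [F ( [E [T [F c]]] )]]] ++ [E [T [F c]] ++ [E [T [F ( [E [T [F c]]] )]]]]]

E
T ++ E
F ^ T ++ E
( E ) ^ T ++ E
( T ) ^ T ++ E
( F ) ^ T ++ E
( c ) ^ T ++ E
( c ) ^ F ++ E
( c ) ^ ( E ) ++ E
( c ) ^ ( T ) ++ E
( c ) ^ ( F ) ++ E
( c ) ^ ( c ) ++ E
( c ) ^ ( c ) ++ T ++ E
( c ) ^ ( c ) ++ F ++ E
( c ) ^ ( c ) ++ c ++ E
( c ) ^ ( c ) ++ c ++ T
( c ) ^ ( c ) ++ c ++ F
( c ) ^ ( c ) ++ c ++ ( E )
( c ) ^ ( c ) ++ c ++ ( T )
( c ) ^ ( c ) ++ c ++ ( F )
( c ) ^ ( c ) ++ c ++ ( c )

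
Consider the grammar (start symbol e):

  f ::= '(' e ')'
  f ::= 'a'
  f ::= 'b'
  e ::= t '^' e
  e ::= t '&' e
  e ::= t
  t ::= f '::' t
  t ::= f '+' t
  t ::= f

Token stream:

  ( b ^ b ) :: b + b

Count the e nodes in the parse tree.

[e [t [f ( [e [t [f b]] ^ [e [t [f b]]]] )] :: [t [f b] + [t [f b]]]]]

3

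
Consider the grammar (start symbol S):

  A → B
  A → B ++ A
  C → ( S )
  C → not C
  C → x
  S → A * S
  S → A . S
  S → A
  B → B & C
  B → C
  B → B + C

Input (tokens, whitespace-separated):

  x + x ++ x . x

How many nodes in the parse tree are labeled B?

4

[S [A [B [B [C x]] + [C x]] ++ [A [B [C x]]]] . [S [A [B [C x]]]]]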